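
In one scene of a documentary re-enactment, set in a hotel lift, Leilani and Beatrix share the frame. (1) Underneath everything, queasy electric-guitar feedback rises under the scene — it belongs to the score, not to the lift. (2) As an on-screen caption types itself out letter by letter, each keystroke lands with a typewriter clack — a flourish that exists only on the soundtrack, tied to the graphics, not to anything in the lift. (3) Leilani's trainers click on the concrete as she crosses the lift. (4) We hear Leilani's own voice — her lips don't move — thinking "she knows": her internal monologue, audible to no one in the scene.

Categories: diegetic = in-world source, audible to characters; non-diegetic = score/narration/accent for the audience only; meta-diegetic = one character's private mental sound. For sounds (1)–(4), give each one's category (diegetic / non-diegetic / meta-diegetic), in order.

non-diegetic, non-diegetic, diegetic, meta-diegetic

(1) it has no source in the story world and no character can hear it — it's underscore → non-diegetic.
(2) is non-diegetic: the caption isn't part of the story world, so neither is the sound tied to it.
(3) is diegetic: Leilani's footsteps are produced in the story world.
Sound (4): Leilani's thought-voice: a private mental sound no other character can hear, so meta-diegetic.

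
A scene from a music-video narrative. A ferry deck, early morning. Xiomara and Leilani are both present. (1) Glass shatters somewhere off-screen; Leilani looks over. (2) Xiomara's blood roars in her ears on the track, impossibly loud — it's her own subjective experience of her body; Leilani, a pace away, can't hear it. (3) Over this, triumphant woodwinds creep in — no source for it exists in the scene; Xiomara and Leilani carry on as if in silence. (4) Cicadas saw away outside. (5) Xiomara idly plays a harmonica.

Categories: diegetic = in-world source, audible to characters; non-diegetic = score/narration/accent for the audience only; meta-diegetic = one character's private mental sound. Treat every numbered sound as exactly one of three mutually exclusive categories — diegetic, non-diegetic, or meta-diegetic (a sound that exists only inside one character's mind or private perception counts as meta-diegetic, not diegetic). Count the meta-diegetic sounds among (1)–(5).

Sound (1): glass is a real object/event in the scene's world, so diegetic.
(2) point-of-audition from inside Xiomara's body; not a sound in the room → meta-diegetic.
(3) is non-diegetic: score with no on-screen or off-screen source; it exists for the audience alone.
(4) ambient/room sound belonging to the story's physical space → diegetic.
Sound (5): Xiomara is producing the music live, in the story world, so diegetic.
Meta-diegetic: (2) — that's 1.

1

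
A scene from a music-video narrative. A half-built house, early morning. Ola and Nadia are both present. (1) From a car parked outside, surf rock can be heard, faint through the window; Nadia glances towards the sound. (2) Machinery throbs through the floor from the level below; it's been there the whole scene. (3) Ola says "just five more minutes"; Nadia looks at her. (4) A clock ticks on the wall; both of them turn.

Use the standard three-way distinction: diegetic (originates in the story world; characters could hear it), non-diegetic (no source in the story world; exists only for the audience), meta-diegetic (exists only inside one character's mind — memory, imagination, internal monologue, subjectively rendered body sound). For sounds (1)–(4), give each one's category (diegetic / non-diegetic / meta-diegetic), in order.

(1) is diegetic: off-screen diegetic: the source is out of frame but still in the story's space.
(2) ambient/room sound belonging to the story's physical space → diegetic.
Sound (3): Ola is a character speaking aloud in the scene, so diegetic.
(4) is diegetic: an in-world source (a clock); characters could hear it.

diegetic, diegetic, diegetic, diegetic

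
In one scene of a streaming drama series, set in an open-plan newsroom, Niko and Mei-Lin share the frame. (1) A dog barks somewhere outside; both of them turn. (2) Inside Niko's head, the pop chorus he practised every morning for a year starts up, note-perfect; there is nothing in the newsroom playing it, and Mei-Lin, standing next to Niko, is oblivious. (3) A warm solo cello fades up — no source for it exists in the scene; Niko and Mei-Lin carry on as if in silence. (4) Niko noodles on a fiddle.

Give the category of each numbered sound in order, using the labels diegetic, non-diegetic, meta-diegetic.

(1) is diegetic: the sound comes from a dog physically present in the location.
Sound (2): it lives in Niko's subjectivity, not in the newsroom, so meta-diegetic.
Sound (3): score with no on-screen or off-screen source; it exists for the audience alone, so non-diegetic.
Sound (4): the instrument and the performer are both in the scene, so diegetic.

diegetic, meta-diegetic, non-diegetic, diegetic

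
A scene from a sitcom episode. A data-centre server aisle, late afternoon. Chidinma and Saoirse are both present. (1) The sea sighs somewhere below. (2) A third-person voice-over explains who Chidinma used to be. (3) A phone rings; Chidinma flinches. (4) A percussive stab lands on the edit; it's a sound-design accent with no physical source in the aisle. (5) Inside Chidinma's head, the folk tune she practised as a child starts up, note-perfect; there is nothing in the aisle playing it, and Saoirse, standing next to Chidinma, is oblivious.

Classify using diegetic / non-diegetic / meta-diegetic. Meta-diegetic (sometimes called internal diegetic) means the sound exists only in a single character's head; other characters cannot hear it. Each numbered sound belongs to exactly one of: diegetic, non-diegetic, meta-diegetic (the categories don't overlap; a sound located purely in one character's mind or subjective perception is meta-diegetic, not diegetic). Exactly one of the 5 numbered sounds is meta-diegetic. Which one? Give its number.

Sound (1): the sea is part of the location's real environment, so diegetic.
Sound (2): the narrator exists outside the story world, addressing only the audience, so non-diegetic.
(3) is diegetic: a phone is a real object/event in the scene's world.
(4) is non-diegetic: nothing in the scene produces it; it's an accent added for the audience.
(5) the music is a memory playing inside Chidinma's mind alone; no real-world source, Saoirse can't hear it → meta-diegetic.
Only (5) is meta-diegetic.

5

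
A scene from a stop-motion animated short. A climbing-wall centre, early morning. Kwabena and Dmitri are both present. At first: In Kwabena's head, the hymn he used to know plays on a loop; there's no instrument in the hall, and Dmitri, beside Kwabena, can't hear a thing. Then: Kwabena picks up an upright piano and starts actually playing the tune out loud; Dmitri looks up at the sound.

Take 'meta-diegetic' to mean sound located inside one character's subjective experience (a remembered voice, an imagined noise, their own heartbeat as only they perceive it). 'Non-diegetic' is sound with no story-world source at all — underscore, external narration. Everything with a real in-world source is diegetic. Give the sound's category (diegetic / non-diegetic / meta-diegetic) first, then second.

meta-diegetic, diegetic

First: the tune exists only as Kwabena's private memory; Dmitri can't hear it → meta-diegetic.
Second: Kwabena is now producing it live on an upright piano, in the room, and Dmitri hears it → diegetic.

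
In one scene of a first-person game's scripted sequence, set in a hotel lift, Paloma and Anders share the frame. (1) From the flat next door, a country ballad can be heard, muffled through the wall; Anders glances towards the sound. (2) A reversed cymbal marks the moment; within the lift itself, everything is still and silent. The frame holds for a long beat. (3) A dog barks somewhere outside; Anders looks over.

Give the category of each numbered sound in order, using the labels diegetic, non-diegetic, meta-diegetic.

diegetic, non-diegetic, diegetic

(1) is diegetic: the music has an off-screen but real-world source and a character hears it.
Sound (2): nothing in the scene produces it; it's an accent added for the audience, so non-diegetic.
(3) is diegetic: the sound comes from a dog physically present in the location.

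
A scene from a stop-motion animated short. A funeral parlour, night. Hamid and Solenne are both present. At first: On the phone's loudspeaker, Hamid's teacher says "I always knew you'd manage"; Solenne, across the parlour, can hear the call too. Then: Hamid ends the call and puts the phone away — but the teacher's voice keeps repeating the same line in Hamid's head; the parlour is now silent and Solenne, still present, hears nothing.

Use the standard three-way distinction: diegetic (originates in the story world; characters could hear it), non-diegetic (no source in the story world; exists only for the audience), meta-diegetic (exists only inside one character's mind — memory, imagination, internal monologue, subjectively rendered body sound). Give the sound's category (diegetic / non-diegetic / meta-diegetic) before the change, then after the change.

diegetic, meta-diegetic

Before the change: the loudspeaker is an in-world source; both Hamid and Solenne hear the call → diegetic.
After the change: with the phone off, the voice continues only as Hamid's private mental replay — Solenne can't hear it → meta-diegetic.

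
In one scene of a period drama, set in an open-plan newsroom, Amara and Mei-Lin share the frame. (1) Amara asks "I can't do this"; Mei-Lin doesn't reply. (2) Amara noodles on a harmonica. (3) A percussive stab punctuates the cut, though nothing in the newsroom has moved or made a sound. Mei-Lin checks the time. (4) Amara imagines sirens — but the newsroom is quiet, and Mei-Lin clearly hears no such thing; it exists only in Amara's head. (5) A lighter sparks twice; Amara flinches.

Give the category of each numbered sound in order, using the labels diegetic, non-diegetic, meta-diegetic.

Sound (1): spoken by a character present in the story world, so diegetic.
(2) is diegetic: the instrument and the performer are both in the scene.
Sound (3): an editorial stinger — it belongs to the cut, not the story world, so non-diegetic.
(4) is meta-diegetic: Amara alone 'hears' it — an imagined sound, not present in the space.
(5) is diegetic: an in-world source (a lighter); characters could hear it.

diegetic, diegetic, non-diegetic, meta-diegetic, diegetic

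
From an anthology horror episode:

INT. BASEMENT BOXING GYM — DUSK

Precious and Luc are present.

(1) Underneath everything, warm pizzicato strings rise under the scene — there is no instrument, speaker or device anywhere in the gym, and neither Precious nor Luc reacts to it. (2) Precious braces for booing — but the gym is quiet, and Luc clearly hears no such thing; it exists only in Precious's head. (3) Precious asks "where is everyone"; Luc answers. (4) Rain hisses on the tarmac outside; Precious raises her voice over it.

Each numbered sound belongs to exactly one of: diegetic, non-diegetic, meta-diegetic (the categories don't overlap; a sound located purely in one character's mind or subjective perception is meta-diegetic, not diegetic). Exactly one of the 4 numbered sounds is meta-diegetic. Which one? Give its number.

(1) is non-diegetic: it has no source in the story world and no character can hear it — it's underscore.
(2) the sound is imagined by Precious; nothing in the story world is producing it and Luc can't hear it → meta-diegetic.
(3) spoken by a character present in the story world → diegetic.
(4) is diegetic: ambient/room sound belonging to the story's physical space.
Only (2) is meta-diegetic.

2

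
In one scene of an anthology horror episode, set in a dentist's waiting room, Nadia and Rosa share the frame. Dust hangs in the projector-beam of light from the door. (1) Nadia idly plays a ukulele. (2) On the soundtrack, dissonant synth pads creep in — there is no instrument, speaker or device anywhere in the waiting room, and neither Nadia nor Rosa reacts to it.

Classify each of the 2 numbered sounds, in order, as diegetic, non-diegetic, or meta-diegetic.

(1) the instrument and the performer are both in the scene → diegetic.
(2) is non-diegetic: it has no source in the story world and no character can hear it — it's underscore.

diegetic, non-diegetic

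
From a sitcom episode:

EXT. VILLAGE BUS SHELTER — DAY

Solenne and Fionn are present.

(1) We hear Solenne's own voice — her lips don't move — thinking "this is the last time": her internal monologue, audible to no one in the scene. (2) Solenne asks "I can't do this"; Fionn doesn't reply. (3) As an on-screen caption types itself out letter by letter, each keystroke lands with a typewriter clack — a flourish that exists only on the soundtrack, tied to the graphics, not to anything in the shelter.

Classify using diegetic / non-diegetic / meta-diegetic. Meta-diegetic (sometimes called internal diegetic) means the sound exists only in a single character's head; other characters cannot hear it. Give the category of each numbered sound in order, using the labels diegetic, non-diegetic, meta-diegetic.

meta-diegetic, diegetic, non-diegetic

(1) Solenne's thought-voice: a private mental sound no other character can hear → meta-diegetic.
(2) spoken by a character present in the story world → diegetic.
(3) sound married to a title/caption — outside the diegesis by definition → non-diegetic.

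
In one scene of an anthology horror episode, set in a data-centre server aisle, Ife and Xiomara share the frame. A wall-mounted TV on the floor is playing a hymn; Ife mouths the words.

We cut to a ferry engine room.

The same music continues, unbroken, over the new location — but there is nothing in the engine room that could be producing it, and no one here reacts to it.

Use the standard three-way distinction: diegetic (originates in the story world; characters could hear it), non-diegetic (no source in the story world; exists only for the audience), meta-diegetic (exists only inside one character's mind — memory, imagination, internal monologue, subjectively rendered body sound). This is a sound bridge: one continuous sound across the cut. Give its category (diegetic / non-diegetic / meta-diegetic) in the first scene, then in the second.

diegetic, non-diegetic

Scene one: a wall-mounted TV is an on-screen source and Ife reacts to it → diegetic.
Scene two: there is no source in the engine room and no one hears it — it's now underscore → non-diegetic.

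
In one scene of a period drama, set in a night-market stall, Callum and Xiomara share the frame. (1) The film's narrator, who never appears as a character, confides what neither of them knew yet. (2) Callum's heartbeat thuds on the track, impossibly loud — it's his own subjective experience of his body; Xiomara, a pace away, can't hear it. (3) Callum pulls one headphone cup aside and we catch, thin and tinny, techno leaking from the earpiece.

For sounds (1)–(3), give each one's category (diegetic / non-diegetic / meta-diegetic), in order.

(1) external voice-over — not a character, not heard by anyone in the scene → non-diegetic.
(2) is meta-diegetic: point-of-audition from inside Callum's body; not a sound in the room.
Sound (3): it's leaking from a physical pair of headphones in the scene, so diegetic.

non-diegetic, meta-diegetic, diegetic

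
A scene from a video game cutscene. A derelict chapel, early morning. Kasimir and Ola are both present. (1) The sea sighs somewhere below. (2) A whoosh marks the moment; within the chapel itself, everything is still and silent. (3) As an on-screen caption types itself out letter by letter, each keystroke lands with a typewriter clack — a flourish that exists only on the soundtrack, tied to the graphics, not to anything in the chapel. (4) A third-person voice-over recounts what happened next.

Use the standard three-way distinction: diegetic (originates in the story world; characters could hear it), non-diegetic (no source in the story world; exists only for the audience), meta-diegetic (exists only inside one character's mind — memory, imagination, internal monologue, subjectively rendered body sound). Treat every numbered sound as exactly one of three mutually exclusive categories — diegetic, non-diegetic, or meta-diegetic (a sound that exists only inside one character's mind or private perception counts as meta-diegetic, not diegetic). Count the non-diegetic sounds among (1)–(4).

(1) is diegetic: it's the actual ambient sound of the location.
Sound (2): it's a sound-design accent with no in-world source; no one in the scene can hear it, so non-diegetic.
Sound (3): sound married to a title/caption — outside the diegesis by definition, so non-diegetic.
(4) is non-diegetic: commentary laid over the scene from outside the fiction.
So 3 of the 4 are non-diegetic: (2), (3), (4).

3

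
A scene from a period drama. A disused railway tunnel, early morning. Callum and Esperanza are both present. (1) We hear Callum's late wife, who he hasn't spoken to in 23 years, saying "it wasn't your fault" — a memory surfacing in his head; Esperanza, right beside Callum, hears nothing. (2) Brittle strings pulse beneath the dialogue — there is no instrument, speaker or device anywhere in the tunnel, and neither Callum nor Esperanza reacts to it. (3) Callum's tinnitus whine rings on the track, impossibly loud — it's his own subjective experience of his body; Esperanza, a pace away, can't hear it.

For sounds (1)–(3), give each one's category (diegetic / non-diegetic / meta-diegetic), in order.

meta-diegetic, non-diegetic, meta-diegetic

Sound (1): it's Callum's recollection rendered as sound; the other character can't hear it, so meta-diegetic.
Sound (2): nothing in the tunnel produces it and the characters don't hear it — pure soundtrack, so non-diegetic.
(3) point-of-audition from inside Callum's body; not a sound in the room → meta-diegetic.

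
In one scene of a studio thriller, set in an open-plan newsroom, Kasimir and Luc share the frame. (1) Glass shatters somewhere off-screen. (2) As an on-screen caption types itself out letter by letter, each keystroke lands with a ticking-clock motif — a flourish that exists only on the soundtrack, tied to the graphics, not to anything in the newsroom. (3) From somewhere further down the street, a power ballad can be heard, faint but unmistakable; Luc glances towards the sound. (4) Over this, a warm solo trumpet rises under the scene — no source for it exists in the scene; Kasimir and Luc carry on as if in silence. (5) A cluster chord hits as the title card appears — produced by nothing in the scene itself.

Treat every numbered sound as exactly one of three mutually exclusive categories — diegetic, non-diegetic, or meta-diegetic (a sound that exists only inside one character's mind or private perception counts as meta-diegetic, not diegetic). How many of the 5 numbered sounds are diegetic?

2

(1) glass is a real object/event in the scene's world → diegetic.
Sound (2): the caption isn't part of the story world, so neither is the sound tied to it, so non-diegetic.
(3) is diegetic: the music has an off-screen but real-world source and a character hears it.
(4) is non-diegetic: it has no source in the story world and no character can hear it — it's underscore.
(5) nothing in the scene produces it; it's an accent added for the audience → non-diegetic.
So 2 of the 5 are diegetic: (1), (3).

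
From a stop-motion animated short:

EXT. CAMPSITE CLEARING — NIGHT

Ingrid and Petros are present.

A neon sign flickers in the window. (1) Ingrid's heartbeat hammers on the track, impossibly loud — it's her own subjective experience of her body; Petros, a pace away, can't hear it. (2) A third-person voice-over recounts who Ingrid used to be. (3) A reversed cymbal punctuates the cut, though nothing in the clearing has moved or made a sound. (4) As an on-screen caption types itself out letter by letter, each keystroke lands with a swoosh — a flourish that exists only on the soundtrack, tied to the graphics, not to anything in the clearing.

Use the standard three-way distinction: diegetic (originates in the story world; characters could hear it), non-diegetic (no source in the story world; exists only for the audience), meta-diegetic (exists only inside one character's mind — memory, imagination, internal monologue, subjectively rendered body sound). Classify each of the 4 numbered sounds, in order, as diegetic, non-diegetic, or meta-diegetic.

meta-diegetic, non-diegetic, non-diegetic, non-diegetic

(1) point-of-audition from inside Ingrid's body; not a sound in the room → meta-diegetic.
(2) external voice-over — not a character, not heard by anyone in the scene → non-diegetic.
Sound (3): it's a sound-design accent with no in-world source; no one in the scene can hear it, so non-diegetic.
(4) is non-diegetic: it accompanies on-screen graphics, not anything inside the story world.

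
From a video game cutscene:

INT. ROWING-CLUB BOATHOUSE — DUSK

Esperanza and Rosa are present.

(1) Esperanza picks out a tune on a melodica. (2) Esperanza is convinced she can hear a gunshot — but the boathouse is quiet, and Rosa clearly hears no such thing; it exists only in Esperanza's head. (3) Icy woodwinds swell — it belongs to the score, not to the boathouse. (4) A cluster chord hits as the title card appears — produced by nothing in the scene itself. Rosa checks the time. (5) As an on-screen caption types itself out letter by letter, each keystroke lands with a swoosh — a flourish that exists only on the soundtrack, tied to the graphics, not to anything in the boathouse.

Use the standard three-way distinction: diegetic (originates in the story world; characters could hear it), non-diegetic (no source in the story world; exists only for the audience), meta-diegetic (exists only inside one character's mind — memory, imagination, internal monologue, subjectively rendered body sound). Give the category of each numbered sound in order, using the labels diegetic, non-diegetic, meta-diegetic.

(1) is diegetic: a character is playing a melodica on screen.
(2) Esperanza alone 'hears' it — an imagined sound, not present in the space → meta-diegetic.
(3) is non-diegetic: score with no on-screen or off-screen source; it exists for the audience alone.
Sound (4): an editorial stinger — it belongs to the cut, not the story world, so non-diegetic.
(5) is non-diegetic: sound married to a title/caption — outside the diegesis by definition.

diegetic, meta-diegetic, non-diegetic, non-diegetic, non-diegetic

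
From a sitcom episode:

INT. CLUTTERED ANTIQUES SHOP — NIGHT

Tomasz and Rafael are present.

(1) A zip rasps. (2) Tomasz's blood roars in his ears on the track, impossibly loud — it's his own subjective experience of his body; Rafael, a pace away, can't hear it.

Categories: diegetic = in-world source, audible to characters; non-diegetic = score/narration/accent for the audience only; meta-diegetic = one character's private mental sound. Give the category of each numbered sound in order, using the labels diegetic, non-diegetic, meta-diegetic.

diegetic, meta-diegetic

Sound (1): an in-world source (a zip); characters could hear it, so diegetic.
(2) point-of-audition from inside Tomasz's body; not a sound in the room → meta-diegetic.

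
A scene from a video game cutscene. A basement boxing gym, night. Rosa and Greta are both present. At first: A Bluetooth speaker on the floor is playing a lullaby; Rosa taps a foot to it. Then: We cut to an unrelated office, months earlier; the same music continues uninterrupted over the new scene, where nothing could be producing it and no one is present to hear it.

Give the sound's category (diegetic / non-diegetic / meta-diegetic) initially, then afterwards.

diegetic, non-diegetic

Initially: a Bluetooth speaker is a real in-scene source and Rosa reacts to it → diegetic.
Afterwards: there is no longer any in-world source and no one can hear it — it has become underscore → non-diegetic.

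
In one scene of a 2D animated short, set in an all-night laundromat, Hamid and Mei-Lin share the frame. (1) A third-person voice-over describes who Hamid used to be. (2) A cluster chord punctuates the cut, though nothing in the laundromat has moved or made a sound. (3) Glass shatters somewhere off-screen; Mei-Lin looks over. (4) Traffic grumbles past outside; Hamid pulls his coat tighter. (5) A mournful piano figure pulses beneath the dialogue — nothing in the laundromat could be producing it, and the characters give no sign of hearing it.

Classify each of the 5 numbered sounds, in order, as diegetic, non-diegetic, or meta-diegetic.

non-diegetic, non-diegetic, diegetic, diegetic, non-diegetic

(1) commentary laid over the scene from outside the fiction → non-diegetic.
Sound (2): an editorial stinger — it belongs to the cut, not the story world, so non-diegetic.
(3) is diegetic: the sound comes from glass physically present in the location.
Sound (4): ambient/room sound belonging to the story's physical space, so diegetic.
(5) nothing in the laundromat produces it and the characters don't hear it — pure soundtrack → non-diegetic.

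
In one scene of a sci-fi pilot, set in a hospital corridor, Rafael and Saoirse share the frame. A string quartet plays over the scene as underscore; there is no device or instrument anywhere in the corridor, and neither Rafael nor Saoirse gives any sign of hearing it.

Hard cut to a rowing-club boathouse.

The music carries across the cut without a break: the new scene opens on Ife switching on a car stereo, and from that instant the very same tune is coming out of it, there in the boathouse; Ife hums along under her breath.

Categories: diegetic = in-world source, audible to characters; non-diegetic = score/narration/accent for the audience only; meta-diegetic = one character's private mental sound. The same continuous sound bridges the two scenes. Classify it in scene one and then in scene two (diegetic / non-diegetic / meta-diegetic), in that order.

non-diegetic, diegetic

Scene one: there's no in-world source anywhere and no character hears it — underscore for the audience only → non-diegetic.
Scene two: once Ife turns on a car stereo, the music has a real source in the story world and Ife reacts to it → diegetic.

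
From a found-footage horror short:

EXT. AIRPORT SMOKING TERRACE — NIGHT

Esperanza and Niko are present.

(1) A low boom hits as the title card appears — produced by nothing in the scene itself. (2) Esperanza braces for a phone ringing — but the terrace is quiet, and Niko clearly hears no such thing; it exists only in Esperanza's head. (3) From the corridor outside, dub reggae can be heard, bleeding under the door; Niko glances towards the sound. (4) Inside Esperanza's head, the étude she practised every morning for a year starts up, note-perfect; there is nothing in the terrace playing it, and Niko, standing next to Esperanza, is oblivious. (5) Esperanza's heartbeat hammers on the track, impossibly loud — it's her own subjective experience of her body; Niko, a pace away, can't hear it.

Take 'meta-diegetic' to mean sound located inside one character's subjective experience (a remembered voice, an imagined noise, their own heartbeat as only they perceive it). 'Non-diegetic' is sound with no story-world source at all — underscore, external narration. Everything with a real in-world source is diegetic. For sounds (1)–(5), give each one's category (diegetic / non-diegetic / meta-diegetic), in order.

(1) it's a sound-design accent with no in-world source; no one in the scene can hear it → non-diegetic.
Sound (2): the sound is imagined by Esperanza; nothing in the story world is producing it and Niko can't hear it, so meta-diegetic.
(3) off-screen diegetic: the source is out of frame but still in the story's space → diegetic.
(4) it lives in Esperanza's subjectivity, not in the terrace → meta-diegetic.
(5) is meta-diegetic: point-of-audition from inside Esperanza's body; not a sound in the room.

non-diegetic, meta-diegetic, diegetic, meta-diegetic, meta-diegetic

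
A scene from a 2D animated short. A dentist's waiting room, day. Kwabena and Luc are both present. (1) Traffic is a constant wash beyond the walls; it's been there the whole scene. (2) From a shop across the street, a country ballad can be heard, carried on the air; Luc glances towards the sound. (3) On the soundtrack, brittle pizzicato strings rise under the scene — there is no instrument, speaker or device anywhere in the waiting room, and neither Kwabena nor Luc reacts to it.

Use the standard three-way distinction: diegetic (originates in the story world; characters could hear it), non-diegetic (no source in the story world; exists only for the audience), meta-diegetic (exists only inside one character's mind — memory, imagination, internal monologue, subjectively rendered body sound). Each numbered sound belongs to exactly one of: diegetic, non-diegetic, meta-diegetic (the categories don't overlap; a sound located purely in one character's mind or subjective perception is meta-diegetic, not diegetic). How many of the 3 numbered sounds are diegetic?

2

Sound (1): traffic is part of the location's real environment, so diegetic.
(2) it's coming from a shop across the street — a location within the story world — and Luc reacts → diegetic.
Sound (3): score with no on-screen or off-screen source; it exists for the audience alone, so non-diegetic.
Diegetic: (1), (2) — that's 2.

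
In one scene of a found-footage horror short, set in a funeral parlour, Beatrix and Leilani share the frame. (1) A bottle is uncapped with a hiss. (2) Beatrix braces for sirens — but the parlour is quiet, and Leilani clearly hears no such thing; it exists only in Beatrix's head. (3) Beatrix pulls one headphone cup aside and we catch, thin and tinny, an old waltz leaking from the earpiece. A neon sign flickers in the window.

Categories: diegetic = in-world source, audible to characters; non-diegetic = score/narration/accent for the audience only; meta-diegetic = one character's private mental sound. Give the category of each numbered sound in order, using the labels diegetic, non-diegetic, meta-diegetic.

(1) an in-world source (a bottle); characters could hear it → diegetic.
Sound (2): subjective to Beatrix: the parlour is silent and Leilani hears nothing, so meta-diegetic.
(3) the headphones are an on-screen source → diegetic.

diegetic, meta-diegetic, diegetic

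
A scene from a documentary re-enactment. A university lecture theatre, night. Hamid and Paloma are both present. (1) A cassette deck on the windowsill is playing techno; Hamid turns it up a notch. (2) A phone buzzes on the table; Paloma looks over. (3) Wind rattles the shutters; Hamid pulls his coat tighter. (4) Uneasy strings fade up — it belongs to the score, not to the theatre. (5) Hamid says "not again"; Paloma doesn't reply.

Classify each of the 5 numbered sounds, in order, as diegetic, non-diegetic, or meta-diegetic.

diegetic, diegetic, diegetic, non-diegetic, diegetic

(1) is diegetic: the music comes from an on-screen device that Hamid responds to.
(2) is diegetic: an in-world source (a phone); characters could hear it.
Sound (3): it's the actual ambient sound of the location, so diegetic.
(4) is non-diegetic: score with no on-screen or off-screen source; it exists for the audience alone.
Sound (5): Hamid is a character speaking aloud in the scene, so diegetic.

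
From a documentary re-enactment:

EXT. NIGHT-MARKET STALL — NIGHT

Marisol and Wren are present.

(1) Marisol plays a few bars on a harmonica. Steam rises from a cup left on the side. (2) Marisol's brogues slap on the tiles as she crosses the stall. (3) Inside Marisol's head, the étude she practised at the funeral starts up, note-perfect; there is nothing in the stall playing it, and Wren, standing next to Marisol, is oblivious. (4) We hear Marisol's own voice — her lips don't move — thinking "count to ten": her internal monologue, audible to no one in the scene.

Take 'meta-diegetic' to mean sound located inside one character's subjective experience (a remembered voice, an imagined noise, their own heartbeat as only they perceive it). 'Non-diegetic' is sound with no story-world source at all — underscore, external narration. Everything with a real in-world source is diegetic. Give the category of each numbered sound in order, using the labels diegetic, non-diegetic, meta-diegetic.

diegetic, diegetic, meta-diegetic, meta-diegetic

(1) Marisol is producing the music live, in the story world → diegetic.
(2) it's the physical sound of Marisol moving in the space → diegetic.
(3) it lives in Marisol's subjectivity, not in the stall → meta-diegetic.
Sound (4): internal monologue — inside Marisol's mind, not spoken into the scene, so meta-diegetic.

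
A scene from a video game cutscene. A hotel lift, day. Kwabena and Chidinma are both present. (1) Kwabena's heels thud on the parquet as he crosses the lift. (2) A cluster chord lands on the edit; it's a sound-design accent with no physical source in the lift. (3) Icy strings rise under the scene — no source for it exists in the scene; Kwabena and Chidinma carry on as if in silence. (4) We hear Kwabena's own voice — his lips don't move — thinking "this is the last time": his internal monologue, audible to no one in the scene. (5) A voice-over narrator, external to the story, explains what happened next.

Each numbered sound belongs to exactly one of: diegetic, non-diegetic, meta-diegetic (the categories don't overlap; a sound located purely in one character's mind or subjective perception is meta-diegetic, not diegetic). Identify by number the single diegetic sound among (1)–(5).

(1) is diegetic: a character's body making contact with the set — an in-world sound.
Sound (2): it's a sound-design accent with no in-world source; no one in the scene can hear it, so non-diegetic.
(3) is non-diegetic: it has no source in the story world and no character can hear it — it's underscore.
(4) Kwabena's thought-voice: a private mental sound no other character can hear → meta-diegetic.
(5) is non-diegetic: the narrator exists outside the story world, addressing only the audience.
Only (1) is diegetic.

1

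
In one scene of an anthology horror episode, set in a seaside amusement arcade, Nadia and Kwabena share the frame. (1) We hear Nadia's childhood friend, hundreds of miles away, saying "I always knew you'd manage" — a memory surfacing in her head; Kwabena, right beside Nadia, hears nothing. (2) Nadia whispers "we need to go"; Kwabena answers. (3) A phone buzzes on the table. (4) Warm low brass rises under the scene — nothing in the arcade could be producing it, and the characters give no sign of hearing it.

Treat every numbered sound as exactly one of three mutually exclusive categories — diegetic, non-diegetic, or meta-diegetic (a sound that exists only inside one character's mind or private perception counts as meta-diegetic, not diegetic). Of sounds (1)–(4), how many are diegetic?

(1) the voice is a memory playing only inside Nadia's mind; Kwabena can't hear it → meta-diegetic.
(2) on-screen dialogue — Nadia speaks and Kwabena is there to hear → diegetic.
(3) is diegetic: a phone is a real object/event in the scene's world.
Sound (4): score with no on-screen or off-screen source; it exists for the audience alone, so non-diegetic.
So 2 of the 4 are diegetic: (2), (3).

2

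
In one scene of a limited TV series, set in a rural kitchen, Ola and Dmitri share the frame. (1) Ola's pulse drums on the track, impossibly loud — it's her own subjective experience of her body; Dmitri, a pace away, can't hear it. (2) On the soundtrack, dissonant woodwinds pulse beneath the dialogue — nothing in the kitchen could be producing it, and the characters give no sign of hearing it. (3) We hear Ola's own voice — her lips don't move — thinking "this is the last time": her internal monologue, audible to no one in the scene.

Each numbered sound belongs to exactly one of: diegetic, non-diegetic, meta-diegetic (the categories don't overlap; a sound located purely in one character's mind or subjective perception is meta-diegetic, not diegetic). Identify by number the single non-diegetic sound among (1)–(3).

2

Sound (1): point-of-audition from inside Ola's body; not a sound in the room, so meta-diegetic.
(2) is non-diegetic: it has no source in the story world and no character can hear it — it's underscore.
(3) is meta-diegetic: internal monologue — inside Ola's mind, not spoken into the scene.
Only (2) is non-diegetic.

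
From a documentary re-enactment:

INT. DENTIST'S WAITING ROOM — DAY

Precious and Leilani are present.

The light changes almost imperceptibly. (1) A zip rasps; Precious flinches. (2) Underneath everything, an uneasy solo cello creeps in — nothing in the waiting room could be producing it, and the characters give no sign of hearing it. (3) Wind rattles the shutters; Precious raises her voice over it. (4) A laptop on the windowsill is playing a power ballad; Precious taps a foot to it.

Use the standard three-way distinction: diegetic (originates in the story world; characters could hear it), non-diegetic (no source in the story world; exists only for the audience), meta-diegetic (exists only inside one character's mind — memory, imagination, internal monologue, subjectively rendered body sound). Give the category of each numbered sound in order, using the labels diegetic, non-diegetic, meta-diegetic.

diegetic, non-diegetic, diegetic, diegetic

(1) is diegetic: an in-world source (a zip); characters could hear it.
(2) is non-diegetic: it has no source in the story world and no character can hear it — it's underscore.
Sound (3): ambient/room sound belonging to the story's physical space, so diegetic.
Sound (4): the music comes from an on-screen device that Precious responds to, so diegetic.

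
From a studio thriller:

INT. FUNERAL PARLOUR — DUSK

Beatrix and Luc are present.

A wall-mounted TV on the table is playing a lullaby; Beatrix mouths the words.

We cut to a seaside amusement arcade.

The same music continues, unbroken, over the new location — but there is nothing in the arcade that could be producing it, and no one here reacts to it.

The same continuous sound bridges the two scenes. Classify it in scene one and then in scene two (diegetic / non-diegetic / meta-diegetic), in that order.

diegetic, non-diegetic

Scene one: a wall-mounted TV is an on-screen source and Beatrix reacts to it → diegetic.
Scene two: there is no source in the arcade and no one hears it — it's now underscore → non-diegetic.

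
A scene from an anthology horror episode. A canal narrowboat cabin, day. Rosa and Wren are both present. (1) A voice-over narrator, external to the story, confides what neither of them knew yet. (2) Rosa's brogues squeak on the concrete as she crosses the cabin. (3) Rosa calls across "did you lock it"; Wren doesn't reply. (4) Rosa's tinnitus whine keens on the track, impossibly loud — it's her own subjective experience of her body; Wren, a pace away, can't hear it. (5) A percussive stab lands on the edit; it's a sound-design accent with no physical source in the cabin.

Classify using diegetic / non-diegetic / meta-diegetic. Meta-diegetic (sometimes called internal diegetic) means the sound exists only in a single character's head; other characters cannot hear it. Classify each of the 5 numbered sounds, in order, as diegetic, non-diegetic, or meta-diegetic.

non-diegetic, diegetic, diegetic, meta-diegetic, non-diegetic

Sound (1): the narrator exists outside the story world, addressing only the audience, so non-diegetic.
Sound (2): it's the physical sound of Rosa moving in the space, so diegetic.
(3) on-screen dialogue — Rosa speaks and Wren is there to hear → diegetic.
(4) is meta-diegetic: a subjective body sound — Rosa's private perception, inaudible to Wren.
(5) is non-diegetic: an editorial stinger — it belongs to the cut, not the story world.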